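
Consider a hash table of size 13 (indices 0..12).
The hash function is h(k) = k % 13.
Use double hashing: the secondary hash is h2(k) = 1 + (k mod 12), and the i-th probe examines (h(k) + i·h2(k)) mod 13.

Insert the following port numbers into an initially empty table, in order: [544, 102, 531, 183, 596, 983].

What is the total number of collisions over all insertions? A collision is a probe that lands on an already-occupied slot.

3

544 hashes to 11; slot 11 is free → place at 11.
102 hashes to 11, h2=7; 11 taken → place at 5.
531 hashes to 11, h2=4; 11 taken → place at 2.
183 hashes to 1; slot 1 is free → place at 1.
596 hashes to 11, h2=9; 11 taken → place at 7.
983 hashes to 8; slot 8 is free → place at 8.
Table: [∅, 183, 531, ∅, ∅, 102, ∅, 596, 983, ∅, ∅, 544, ∅]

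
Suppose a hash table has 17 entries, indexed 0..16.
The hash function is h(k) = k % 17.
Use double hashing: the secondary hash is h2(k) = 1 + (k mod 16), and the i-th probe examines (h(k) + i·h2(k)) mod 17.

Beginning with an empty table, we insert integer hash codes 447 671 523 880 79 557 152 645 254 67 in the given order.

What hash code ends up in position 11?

447 hashes to 5; slot 5 is free -> place at 5.
671 hashes to 8; slot 8 is free -> place at 8.
523 hashes to 13; slot 13 is free -> place at 13.
880 hashes to 13, h2=1; 13 taken -> place at 14.
79 hashes to 11; slot 11 is free -> place at 11.
557 hashes to 13, h2=14; 13 taken -> place at 10.
152 hashes to 16; slot 16 is free -> place at 16.
645 hashes to 16, h2=6; 16,5,11 taken -> place at 0.
254 hashes to 16, h2=15; 16,14 taken -> place at 12.
67 hashes to 16, h2=4; 16 taken -> place at 3.
Table: [645, _, _, 67, _, 447, _, _, 671, _, 557, 79, 254, 523, 880, _, 152]

79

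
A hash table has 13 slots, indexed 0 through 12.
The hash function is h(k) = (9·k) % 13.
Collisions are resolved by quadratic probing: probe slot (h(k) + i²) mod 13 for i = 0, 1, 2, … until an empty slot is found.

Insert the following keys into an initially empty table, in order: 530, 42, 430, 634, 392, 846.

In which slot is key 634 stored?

0

530: h=12 -> slot 12
42: h=1 -> slot 1
430: h=9 -> slot 9
634: h=12, probe 12,0 -> slot 0
392: h=5 -> slot 5
846: h=9, probe 9,10 -> slot 10
Table: [634, 42, ., ., ., 392, ., ., ., 430, 846, ., 530]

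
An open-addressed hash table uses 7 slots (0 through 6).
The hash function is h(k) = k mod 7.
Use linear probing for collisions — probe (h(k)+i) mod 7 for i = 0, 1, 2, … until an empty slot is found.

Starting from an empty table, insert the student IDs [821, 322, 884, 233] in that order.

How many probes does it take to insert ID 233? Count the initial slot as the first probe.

3

821: h=2 => slot 2
322: h=0 => slot 0
884: h=2, probe 2,3 => slot 3
233: h=2, probe 2,3,4 => slot 4
Table: [322, ., 821, 884, 233, ., .]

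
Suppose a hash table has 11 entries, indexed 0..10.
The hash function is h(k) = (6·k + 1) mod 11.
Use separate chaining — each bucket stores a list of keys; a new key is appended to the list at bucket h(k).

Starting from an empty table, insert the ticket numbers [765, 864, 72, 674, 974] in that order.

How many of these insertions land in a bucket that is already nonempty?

3

Insert 765: h=4, bucket 4 empty → new chain.
Insert 864: h=4, bucket 4 nonempty → append to chain.
Insert 72: h=4, bucket 4 nonempty → append to chain.
Insert 674: h=8, bucket 8 empty → new chain.
Insert 974: h=4, bucket 4 nonempty → append to chain.
Final buckets:
0: _
1: _
2: _
3: _
4: 765 -> 864 -> 72 -> 974
5: _
6: _
7: _
8: 674
9: _
10: _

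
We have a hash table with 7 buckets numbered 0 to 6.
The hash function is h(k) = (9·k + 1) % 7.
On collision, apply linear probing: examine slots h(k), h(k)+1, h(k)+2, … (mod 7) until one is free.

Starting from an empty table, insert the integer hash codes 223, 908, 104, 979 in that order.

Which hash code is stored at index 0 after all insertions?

104

Insert 223: h=6, slot 6 empty -> index 6.
Insert 908: h=4, slot 4 empty -> index 4.
Insert 104: h=6, slot 6 occupied -> index 0.
Insert 979: h=6, slots 6,0 occupied -> index 1.
Table: [104, 979, -, -, 908, -, 223]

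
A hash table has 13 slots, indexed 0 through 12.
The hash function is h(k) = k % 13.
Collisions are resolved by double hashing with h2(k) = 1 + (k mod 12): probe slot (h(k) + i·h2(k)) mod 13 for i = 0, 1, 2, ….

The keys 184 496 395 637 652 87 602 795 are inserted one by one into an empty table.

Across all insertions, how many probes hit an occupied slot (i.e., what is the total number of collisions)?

184 hashes to 2; slot 2 is free -> place at 2.
496 hashes to 2, h2=5; 2 taken -> place at 7.
395 hashes to 5; slot 5 is free -> place at 5.
637 hashes to 0; slot 0 is free -> place at 0.
652 hashes to 2, h2=5; 2,7 taken -> place at 12.
87 hashes to 9; slot 9 is free -> place at 9.
602 hashes to 4; slot 4 is free -> place at 4.
795 hashes to 2, h2=4; 2 taken -> place at 6.
Table: [637, —, 184, —, 602, 395, 795, 496, —, 87, —, —, 652]

4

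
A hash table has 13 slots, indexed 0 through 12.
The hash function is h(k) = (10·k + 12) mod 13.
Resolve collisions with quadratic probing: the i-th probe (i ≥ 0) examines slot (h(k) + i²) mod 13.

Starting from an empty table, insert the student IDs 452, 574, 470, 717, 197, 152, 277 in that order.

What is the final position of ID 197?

2

Insert 452: h=8, slot 8 empty => index 8.
Insert 574: h=6, slot 6 empty => index 6.
Insert 470: h=6, slot 6 occupied => index 7.
Insert 717: h=6, slots 6,7 occupied => index 10.
Insert 197: h=6, slots 6,7,10 occupied => index 2.
Insert 152: h=11, slot 11 empty => index 11.
Insert 277: h=0, slot 0 empty => index 0.
Table: [277, —, 197, —, —, —, 574, 470, 452, —, 717, 152, —]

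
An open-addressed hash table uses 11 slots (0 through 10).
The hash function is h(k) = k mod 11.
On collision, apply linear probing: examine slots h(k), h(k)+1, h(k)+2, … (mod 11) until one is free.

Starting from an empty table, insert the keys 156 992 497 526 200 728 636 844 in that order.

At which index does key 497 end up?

156: h=2 → slot 2
992: h=2, probe 2,3 → slot 3
497: h=2, probe 2,3,4 → slot 4
526: h=9 → slot 9
200: h=2, probe 2,3,4,5 → slot 5
728: h=2, probe 2,3,4,5,6 → slot 6
636: h=9, probe 9,10 → slot 10
844: h=8 → slot 8
Table: [., ., 156, 992, 497, 200, 728, ., 844, 526, 636]

4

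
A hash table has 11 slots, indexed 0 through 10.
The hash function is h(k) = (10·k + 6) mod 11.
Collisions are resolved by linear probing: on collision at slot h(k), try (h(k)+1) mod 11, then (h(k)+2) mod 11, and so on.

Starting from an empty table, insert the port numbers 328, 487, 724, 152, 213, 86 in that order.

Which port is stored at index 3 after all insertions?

328 hashes to 8; slot 8 is free => place at 8.
487 hashes to 3; slot 3 is free => place at 3.
724 hashes to 8; 8 taken => place at 9.
152 hashes to 8; 8,9 taken => place at 10.
213 hashes to 2; slot 2 is free => place at 2.
86 hashes to 8; 8,9,10 taken => place at 0.
Table: [86, _, 213, 487, _, _, _, _, 328, 724, 152]

487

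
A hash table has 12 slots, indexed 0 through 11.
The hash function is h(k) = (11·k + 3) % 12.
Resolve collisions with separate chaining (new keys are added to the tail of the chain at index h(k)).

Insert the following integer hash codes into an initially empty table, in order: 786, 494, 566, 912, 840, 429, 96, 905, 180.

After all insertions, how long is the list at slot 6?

1

Insert 786: h=9, bucket 9 empty → new chain.
Insert 494: h=1, bucket 1 empty → new chain.
Insert 566: h=1, bucket 1 nonempty → append to chain.
Insert 912: h=3, bucket 3 empty → new chain.
Insert 840: h=3, bucket 3 nonempty → append to chain.
Insert 429: h=6, bucket 6 empty → new chain.
Insert 96: h=3, bucket 3 nonempty → append to chain.
Insert 905: h=10, bucket 10 empty → new chain.
Insert 180: h=3, bucket 3 nonempty → append to chain.
Final buckets:
0: _
1: 494 -> 566
2: _
3: 912 -> 840 -> 96 -> 180
4: _
5: _
6: 429
7: _
8: _
9: 786
10: 905
11: _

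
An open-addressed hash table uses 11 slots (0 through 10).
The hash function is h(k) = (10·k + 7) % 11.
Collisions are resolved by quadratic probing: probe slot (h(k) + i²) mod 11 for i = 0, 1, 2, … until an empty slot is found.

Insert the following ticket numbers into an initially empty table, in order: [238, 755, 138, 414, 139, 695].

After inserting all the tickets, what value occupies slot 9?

139

Insert 238: h=0, slot 0 empty -> index 0.
Insert 755: h=0, slot 0 occupied -> index 1.
Insert 138: h=1, slot 1 occupied -> index 2.
Insert 414: h=0, slots 0,1 occupied -> index 4.
Insert 139: h=0, slots 0,1,4 occupied -> index 9.
Insert 695: h=5, slot 5 empty -> index 5.
Table: [238, 755, 138, -, 414, 695, -, -, -, 139, -]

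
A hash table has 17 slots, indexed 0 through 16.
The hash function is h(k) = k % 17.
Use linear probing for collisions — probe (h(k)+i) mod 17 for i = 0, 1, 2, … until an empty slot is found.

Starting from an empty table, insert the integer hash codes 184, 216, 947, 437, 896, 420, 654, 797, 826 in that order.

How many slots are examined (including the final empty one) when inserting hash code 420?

184 hashes to 14; slot 14 is free → place at 14.
216 hashes to 12; slot 12 is free → place at 12.
947 hashes to 12; 12 taken → place at 13.
437 hashes to 12; 12,13,14 taken → place at 15.
896 hashes to 12; 12,13,14,15 taken → place at 16.
420 hashes to 12; 12,13,14,15,16 taken → place at 0.
654 hashes to 8; slot 8 is free → place at 8.
797 hashes to 15; 15,16,0 taken → place at 1.
826 hashes to 10; slot 10 is free → place at 10.
Table: [420, 797, _, _, _, _, _, _, 654, _, 826, _, 216, 947, 184, 437, 896]

6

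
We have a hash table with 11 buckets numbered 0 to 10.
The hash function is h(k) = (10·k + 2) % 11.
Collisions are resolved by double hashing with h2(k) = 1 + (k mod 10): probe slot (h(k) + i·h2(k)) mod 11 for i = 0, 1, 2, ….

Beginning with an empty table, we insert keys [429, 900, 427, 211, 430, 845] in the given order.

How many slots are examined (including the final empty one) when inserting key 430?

3

Insert 429: h=2, slot 2 empty -> index 2.
Insert 900: h=4, slot 4 empty -> index 4.
Insert 427: h=4, h2=8, slot 4 occupied -> index 1.
Insert 211: h=0, slot 0 empty -> index 0.
Insert 430: h=1, h2=1, slots 1,2 occupied -> index 3.
Insert 845: h=4, h2=6, slot 4 occupied -> index 10.
Table: [211, 427, 429, 430, 900, ., ., ., ., ., 845]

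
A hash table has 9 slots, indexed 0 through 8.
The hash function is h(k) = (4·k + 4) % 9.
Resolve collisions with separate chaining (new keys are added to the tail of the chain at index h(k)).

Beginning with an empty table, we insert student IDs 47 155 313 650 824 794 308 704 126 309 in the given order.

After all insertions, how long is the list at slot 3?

6

Insert 47: h=3, bucket 3 empty -> new chain.
Insert 155: h=3, bucket 3 nonempty -> append to chain.
Insert 313: h=5, bucket 5 empty -> new chain.
Insert 650: h=3, bucket 3 nonempty -> append to chain.
Insert 824: h=6, bucket 6 empty -> new chain.
Insert 794: h=3, bucket 3 nonempty -> append to chain.
Insert 308: h=3, bucket 3 nonempty -> append to chain.
Insert 704: h=3, bucket 3 nonempty -> append to chain.
Insert 126: h=4, bucket 4 empty -> new chain.
Insert 309: h=7, bucket 7 empty -> new chain.
Final buckets:
0: _
1: _
2: _
3: 47 -> 155 -> 650 -> 794 -> 308 -> 704
4: 126
5: 313
6: 824
7: 309
8: _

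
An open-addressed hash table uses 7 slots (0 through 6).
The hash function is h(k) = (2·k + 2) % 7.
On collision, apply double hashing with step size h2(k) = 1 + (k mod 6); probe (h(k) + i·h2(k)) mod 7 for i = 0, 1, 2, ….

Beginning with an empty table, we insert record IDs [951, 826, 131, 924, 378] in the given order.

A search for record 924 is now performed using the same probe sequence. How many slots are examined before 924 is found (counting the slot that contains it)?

951 hashes to 0; slot 0 is free -> place at 0.
826 hashes to 2; slot 2 is free -> place at 2.
131 hashes to 5; slot 5 is free -> place at 5.
924 hashes to 2, h2=1; 2 taken -> place at 3.
378 hashes to 2, h2=1; 2,3 taken -> place at 4.
Table: [951, -, 826, 924, 378, 131, -]
Lookup 924: h=2, h2=1, probe 2,3 → found at 3.

2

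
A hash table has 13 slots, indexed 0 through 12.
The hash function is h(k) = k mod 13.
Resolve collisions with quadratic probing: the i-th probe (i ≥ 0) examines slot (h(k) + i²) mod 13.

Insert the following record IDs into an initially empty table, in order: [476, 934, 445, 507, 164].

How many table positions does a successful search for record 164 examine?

476: h=8 → slot 8
934: h=11 → slot 11
445: h=3 → slot 3
507: h=0 → slot 0
164: h=8, probe 8,9 → slot 9
Table: [507, _, _, 445, _, _, _, _, 476, 164, _, 934, _]
Lookup 164: h=8, probe 8,9 → found at 9.

2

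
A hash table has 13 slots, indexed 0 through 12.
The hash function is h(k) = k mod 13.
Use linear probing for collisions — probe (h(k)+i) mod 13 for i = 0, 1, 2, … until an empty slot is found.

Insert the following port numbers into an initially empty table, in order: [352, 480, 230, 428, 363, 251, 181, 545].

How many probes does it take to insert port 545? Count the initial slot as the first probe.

352 hashes to 1; slot 1 is free => place at 1.
480 hashes to 12; slot 12 is free => place at 12.
230 hashes to 9; slot 9 is free => place at 9.
428 hashes to 12; 12 taken => place at 0.
363 hashes to 12; 12,0,1 taken => place at 2.
251 hashes to 4; slot 4 is free => place at 4.
181 hashes to 12; 12,0,1,2 taken => place at 3.
545 hashes to 12; 12,0,1,2,3,4 taken => place at 5.
Table: [428, 352, 363, 181, 251, 545, _, _, _, 230, _, _, 480]

7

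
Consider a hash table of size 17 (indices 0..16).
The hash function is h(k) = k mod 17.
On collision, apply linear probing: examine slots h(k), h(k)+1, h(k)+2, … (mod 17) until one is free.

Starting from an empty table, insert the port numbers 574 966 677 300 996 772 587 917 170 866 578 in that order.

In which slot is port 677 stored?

Insert 574: h=13, slot 13 empty -> index 13.
Insert 966: h=14, slot 14 empty -> index 14.
Insert 677: h=14, slot 14 occupied -> index 15.
Insert 300: h=11, slot 11 empty -> index 11.
Insert 996: h=10, slot 10 empty -> index 10.
Insert 772: h=7, slot 7 empty -> index 7.
Insert 587: h=9, slot 9 empty -> index 9.
Insert 917: h=16, slot 16 empty -> index 16.
Insert 170: h=0, slot 0 empty -> index 0.
Insert 866: h=16, slots 16,0 occupied -> index 1.
Insert 578: h=0, slots 0,1 occupied -> index 2.
Table: [170, 866, 578, —, —, —, —, 772, —, 587, 996, 300, —, 574, 966, 677, 917]

15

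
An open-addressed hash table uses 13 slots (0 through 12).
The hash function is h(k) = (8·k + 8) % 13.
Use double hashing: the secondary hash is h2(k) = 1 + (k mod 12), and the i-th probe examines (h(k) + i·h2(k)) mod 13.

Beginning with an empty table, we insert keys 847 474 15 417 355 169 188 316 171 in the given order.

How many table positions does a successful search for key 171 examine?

4

847 hashes to 11; slot 11 is free → place at 11.
474 hashes to 4; slot 4 is free → place at 4.
15 hashes to 11, h2=4; 11 taken → place at 2.
417 hashes to 3; slot 3 is free → place at 3.
355 hashes to 1; slot 1 is free → place at 1.
169 hashes to 8; slot 8 is free → place at 8.
188 hashes to 4, h2=9; 4 taken → place at 0.
316 hashes to 1, h2=5; 1 taken → place at 6.
171 hashes to 11, h2=4; 11,2,6 taken → place at 10.
Table: [188, 355, 15, 417, 474, ∅, 316, ∅, 169, ∅, 171, 847, ∅]
Lookup 171: h=11, h2=4, probe 11,2,6,10 → found at 10.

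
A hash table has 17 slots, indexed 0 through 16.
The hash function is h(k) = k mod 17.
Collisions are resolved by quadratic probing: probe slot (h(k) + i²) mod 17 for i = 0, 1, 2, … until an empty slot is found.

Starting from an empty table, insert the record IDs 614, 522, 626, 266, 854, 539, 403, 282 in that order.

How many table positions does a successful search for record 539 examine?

614: h=2 → slot 2
522: h=12 → slot 12
626: h=14 → slot 14
266: h=11 → slot 11
854: h=4 → slot 4
539: h=12, probe 12,13 → slot 13
403: h=12, probe 12,13,16 → slot 16
282: h=10 → slot 10
Table: [—, —, 614, —, 854, —, —, —, —, —, 282, 266, 522, 539, 626, —, 403]
Lookup 539: h=12, probe 12,13 → found at 13.

2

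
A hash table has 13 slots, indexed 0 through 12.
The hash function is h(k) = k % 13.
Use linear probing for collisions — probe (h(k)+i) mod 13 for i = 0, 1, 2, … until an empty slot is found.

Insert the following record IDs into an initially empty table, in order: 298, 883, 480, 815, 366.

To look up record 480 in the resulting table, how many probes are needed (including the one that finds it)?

298 hashes to 12; slot 12 is free -> place at 12.
883 hashes to 12; 12 taken -> place at 0.
480 hashes to 12; 12,0 taken -> place at 1.
815 hashes to 9; slot 9 is free -> place at 9.
366 hashes to 2; slot 2 is free -> place at 2.
Table: [883, 480, 366, —, —, —, —, —, —, 815, —, —, 298]
Lookup 480: h=12, probe 12,0,1 → found at 1.

3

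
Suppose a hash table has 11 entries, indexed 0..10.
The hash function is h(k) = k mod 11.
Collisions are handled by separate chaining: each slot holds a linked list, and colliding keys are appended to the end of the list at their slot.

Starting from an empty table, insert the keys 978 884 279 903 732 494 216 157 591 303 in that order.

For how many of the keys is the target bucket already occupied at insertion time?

3

Insert 978: h=10, bucket 10 empty → new chain.
Insert 884: h=4, bucket 4 empty → new chain.
Insert 279: h=4, bucket 4 nonempty → append to chain.
Insert 903: h=1, bucket 1 empty → new chain.
Insert 732: h=6, bucket 6 empty → new chain.
Insert 494: h=10, bucket 10 nonempty → append to chain.
Insert 216: h=7, bucket 7 empty → new chain.
Insert 157: h=3, bucket 3 empty → new chain.
Insert 591: h=8, bucket 8 empty → new chain.
Insert 303: h=6, bucket 6 nonempty → append to chain.
Final buckets:
0: _
1: 903
2: _
3: 157
4: 884 -> 279
5: _
6: 732 -> 303
7: 216
8: 591
9: _
10: 978 -> 494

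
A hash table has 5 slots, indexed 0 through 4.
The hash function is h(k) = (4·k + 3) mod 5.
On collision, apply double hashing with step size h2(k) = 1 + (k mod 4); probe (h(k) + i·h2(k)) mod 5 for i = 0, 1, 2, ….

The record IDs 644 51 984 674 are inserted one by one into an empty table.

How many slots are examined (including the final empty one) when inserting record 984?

2

Insert 644: h=4, slot 4 empty -> index 4.
Insert 51: h=2, slot 2 empty -> index 2.
Insert 984: h=4, h2=1, slot 4 occupied -> index 0.
Insert 674: h=4, h2=3, slots 4,2,0 occupied -> index 3.
Table: [984, -, 51, 674, 644]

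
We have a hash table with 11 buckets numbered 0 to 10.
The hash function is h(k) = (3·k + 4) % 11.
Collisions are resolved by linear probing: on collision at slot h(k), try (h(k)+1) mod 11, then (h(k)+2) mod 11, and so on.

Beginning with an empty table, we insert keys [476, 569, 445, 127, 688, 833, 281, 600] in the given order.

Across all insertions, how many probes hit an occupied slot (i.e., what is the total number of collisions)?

476 hashes to 2; slot 2 is free → place at 2.
569 hashes to 6; slot 6 is free → place at 6.
445 hashes to 8; slot 8 is free → place at 8.
127 hashes to 0; slot 0 is free → place at 0.
688 hashes to 0; 0 taken → place at 1.
833 hashes to 6; 6 taken → place at 7.
281 hashes to 0; 0,1,2 taken → place at 3.
600 hashes to 0; 0,1,2,3 taken → place at 4.
Table: [127, 688, 476, 281, 600, —, 569, 833, 445, —, —]

9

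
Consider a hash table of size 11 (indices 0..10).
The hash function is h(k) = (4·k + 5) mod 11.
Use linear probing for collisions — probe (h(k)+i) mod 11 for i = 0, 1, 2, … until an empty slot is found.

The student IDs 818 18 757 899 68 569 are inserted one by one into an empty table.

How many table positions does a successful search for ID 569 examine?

Insert 818: h=10, slot 10 empty -> index 10.
Insert 18: h=0, slot 0 empty -> index 0.
Insert 757: h=8, slot 8 empty -> index 8.
Insert 899: h=4, slot 4 empty -> index 4.
Insert 68: h=2, slot 2 empty -> index 2.
Insert 569: h=4, slot 4 occupied -> index 5.
Table: [18, ., 68, ., 899, 569, ., ., 757, ., 818]
Lookup 569: h=4, probe 4,5 → found at 5.

2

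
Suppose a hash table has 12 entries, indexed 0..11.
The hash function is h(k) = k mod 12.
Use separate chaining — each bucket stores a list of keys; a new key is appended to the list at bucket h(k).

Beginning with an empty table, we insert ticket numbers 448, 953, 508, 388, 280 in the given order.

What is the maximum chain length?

Insert 448: h=4, bucket 4 empty -> new chain.
Insert 953: h=5, bucket 5 empty -> new chain.
Insert 508: h=4, bucket 4 nonempty -> append to chain.
Insert 388: h=4, bucket 4 nonempty -> append to chain.
Insert 280: h=4, bucket 4 nonempty -> append to chain.
Final buckets:
0: —
1: —
2: —
3: —
4: 448 -> 508 -> 388 -> 280
5: 953
6: —
7: —
8: —
9: —
10: —
11: —

4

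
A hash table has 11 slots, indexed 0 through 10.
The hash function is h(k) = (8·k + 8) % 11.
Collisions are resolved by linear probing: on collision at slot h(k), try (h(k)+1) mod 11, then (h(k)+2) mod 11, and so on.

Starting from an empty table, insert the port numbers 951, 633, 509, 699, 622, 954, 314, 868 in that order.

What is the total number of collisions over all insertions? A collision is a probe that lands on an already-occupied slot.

7

951 hashes to 4; slot 4 is free => place at 4.
633 hashes to 1; slot 1 is free => place at 1.
509 hashes to 10; slot 10 is free => place at 10.
699 hashes to 1; 1 taken => place at 2.
622 hashes to 1; 1,2 taken => place at 3.
954 hashes to 6; slot 6 is free => place at 6.
314 hashes to 1; 1,2,3,4 taken => place at 5.
868 hashes to 0; slot 0 is free => place at 0.
Table: [868, 633, 699, 622, 951, 314, 954, —, —, —, 509]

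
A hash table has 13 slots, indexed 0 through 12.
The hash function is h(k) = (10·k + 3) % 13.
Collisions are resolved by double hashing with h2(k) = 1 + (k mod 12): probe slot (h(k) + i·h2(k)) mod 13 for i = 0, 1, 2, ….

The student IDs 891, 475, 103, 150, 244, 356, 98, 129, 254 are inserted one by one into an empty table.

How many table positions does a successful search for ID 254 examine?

Insert 891: h=8, slot 8 empty -> index 8.
Insert 475: h=8, h2=8, slot 8 occupied -> index 3.
Insert 103: h=6, slot 6 empty -> index 6.
Insert 150: h=8, h2=7, slot 8 occupied -> index 2.
Insert 244: h=12, slot 12 empty -> index 12.
Insert 356: h=1, slot 1 empty -> index 1.
Insert 98: h=8, h2=3, slot 8 occupied -> index 11.
Insert 129: h=6, h2=10, slots 6,3 occupied -> index 0.
Insert 254: h=8, h2=3, slots 8,11,1 occupied -> index 4.
Table: [129, 356, 150, 475, 254, —, 103, —, 891, —, —, 98, 244]
Lookup 254: h=8, h2=3, probe 8,11,1,4 → found at 4.

4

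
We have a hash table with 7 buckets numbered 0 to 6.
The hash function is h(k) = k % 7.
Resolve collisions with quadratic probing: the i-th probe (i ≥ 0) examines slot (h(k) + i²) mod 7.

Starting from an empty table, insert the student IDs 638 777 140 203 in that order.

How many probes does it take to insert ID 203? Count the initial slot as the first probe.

4

638 hashes to 1; slot 1 is free -> place at 1.
777 hashes to 0; slot 0 is free -> place at 0.
140 hashes to 0; 0,1 taken -> place at 4.
203 hashes to 0; 0,1,4 taken -> place at 2.
Table: [777, 638, 203, —, 140, —, —]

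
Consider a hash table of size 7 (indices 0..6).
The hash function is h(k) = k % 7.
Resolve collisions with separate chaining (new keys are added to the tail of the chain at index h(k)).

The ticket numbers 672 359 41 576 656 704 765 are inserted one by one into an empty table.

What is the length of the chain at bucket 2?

Insert 672: h=0, bucket 0 empty → new chain.
Insert 359: h=2, bucket 2 empty → new chain.
Insert 41: h=6, bucket 6 empty → new chain.
Insert 576: h=2, bucket 2 nonempty → append to chain.
Insert 656: h=5, bucket 5 empty → new chain.
Insert 704: h=4, bucket 4 empty → new chain.
Insert 765: h=2, bucket 2 nonempty → append to chain.
Final buckets:
0: 672
1: .
2: 359 -> 576 -> 765
3: .
4: 704
5: 656
6: 41

3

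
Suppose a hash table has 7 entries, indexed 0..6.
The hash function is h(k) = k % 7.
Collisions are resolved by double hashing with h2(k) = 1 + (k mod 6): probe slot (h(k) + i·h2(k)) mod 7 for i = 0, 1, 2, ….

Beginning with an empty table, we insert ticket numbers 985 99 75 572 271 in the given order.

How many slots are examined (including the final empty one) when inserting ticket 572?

985 hashes to 5; slot 5 is free → place at 5.
99 hashes to 1; slot 1 is free → place at 1.
75 hashes to 5, h2=4; 5 taken → place at 2.
572 hashes to 5, h2=3; 5,1 taken → place at 4.
271 hashes to 5, h2=2; 5 taken → place at 0.
Table: [271, 99, 75, ., 572, 985, .]

3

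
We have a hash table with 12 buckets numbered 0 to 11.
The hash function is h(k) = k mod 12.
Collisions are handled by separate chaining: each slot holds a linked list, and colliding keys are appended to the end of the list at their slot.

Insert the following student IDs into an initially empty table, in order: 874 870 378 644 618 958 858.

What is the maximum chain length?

874 -> bucket 10
870 -> bucket 6
378 -> bucket 6 (collision)
644 -> bucket 8
618 -> bucket 6 (collision)
958 -> bucket 10 (collision)
858 -> bucket 6 (collision)
Final buckets:
0: _
1: _
2: _
3: _
4: _
5: _
6: 870 -> 378 -> 618 -> 858
7: _
8: 644
9: _
10: 874 -> 958
11: _

4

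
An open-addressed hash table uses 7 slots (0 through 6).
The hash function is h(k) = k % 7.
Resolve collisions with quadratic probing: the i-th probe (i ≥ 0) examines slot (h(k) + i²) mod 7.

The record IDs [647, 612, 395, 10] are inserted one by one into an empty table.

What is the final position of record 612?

4

Insert 647: h=3, slot 3 empty -> index 3.
Insert 612: h=3, slot 3 occupied -> index 4.
Insert 395: h=3, slots 3,4 occupied -> index 0.
Insert 10: h=3, slots 3,4,0 occupied -> index 5.
Table: [395, ., ., 647, 612, 10, .]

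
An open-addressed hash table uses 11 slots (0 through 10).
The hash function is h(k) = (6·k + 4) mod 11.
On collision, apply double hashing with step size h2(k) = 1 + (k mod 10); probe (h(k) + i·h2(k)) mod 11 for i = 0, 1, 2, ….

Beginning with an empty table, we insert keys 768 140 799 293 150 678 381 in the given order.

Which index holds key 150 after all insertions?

4

768: h=3 => slot 3
140: h=8 => slot 8
799: h=2 => slot 2
293: h=2, h2=4, probe 2,6 => slot 6
150: h=2, h2=1, probe 2,3,4 => slot 4
678: h=2, h2=9, probe 2,0 => slot 0
381: h=2, h2=2, probe 2,4,6,8,10 => slot 10
Table: [678, —, 799, 768, 150, —, 293, —, 140, —, 381]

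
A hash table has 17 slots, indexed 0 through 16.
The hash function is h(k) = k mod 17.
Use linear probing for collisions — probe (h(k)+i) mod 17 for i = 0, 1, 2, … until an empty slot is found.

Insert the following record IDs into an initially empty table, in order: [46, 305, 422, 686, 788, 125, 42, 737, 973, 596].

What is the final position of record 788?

46: h=12 → slot 12
305: h=16 → slot 16
422: h=14 → slot 14
686: h=6 → slot 6
788: h=6, probe 6,7 → slot 7
125: h=6, probe 6,7,8 → slot 8
42: h=8, probe 8,9 → slot 9
737: h=6, probe 6,7,8,9,10 → slot 10
973: h=4 → slot 4
596: h=1 → slot 1
Table: [-, 596, -, -, 973, -, 686, 788, 125, 42, 737, -, 46, -, 422, -, 305]

7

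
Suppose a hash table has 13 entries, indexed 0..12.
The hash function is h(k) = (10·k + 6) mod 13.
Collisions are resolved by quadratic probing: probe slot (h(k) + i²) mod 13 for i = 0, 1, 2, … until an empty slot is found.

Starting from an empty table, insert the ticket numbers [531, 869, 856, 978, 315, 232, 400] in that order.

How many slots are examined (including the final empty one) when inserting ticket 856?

3

531: h=12 -> slot 12
869: h=12, probe 12,0 -> slot 0
856: h=12, probe 12,0,3 -> slot 3
978: h=10 -> slot 10
315: h=10, probe 10,11 -> slot 11
232: h=12, probe 12,0,3,8 -> slot 8
400: h=2 -> slot 2
Table: [869, ∅, 400, 856, ∅, ∅, ∅, ∅, 232, ∅, 978, 315, 531]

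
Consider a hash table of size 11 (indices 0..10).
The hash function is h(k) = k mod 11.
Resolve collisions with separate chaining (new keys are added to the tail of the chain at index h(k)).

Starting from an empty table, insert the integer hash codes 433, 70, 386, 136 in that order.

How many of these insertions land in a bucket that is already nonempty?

2

433 -> bucket 4
70 -> bucket 4 (collision)
386 -> bucket 1
136 -> bucket 4 (collision)
Final buckets:
0: _
1: 386
2: _
3: _
4: 433 -> 70 -> 136
5: _
6: _
7: _
8: _
9: _
10: _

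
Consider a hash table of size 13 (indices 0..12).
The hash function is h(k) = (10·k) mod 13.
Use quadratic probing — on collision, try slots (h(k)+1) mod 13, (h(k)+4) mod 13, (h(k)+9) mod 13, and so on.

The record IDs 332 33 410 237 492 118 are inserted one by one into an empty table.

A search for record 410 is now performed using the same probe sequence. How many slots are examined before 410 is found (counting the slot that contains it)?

Insert 332: h=5, slot 5 empty → index 5.
Insert 33: h=5, slot 5 occupied → index 6.
Insert 410: h=5, slots 5,6 occupied → index 9.
Insert 237: h=4, slot 4 empty → index 4.
Insert 492: h=6, slot 6 occupied → index 7.
Insert 118: h=10, slot 10 empty → index 10.
Table: [—, —, —, —, 237, 332, 33, 492, —, 410, 118, —, —]
Lookup 410: h=5, probe 5,6,9 → found at 9.

3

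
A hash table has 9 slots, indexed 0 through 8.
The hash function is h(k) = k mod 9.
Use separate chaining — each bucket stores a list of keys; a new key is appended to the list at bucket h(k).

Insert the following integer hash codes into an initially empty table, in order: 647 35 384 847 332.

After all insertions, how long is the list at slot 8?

3

647 -> bucket 8
35 -> bucket 8 (collision)
384 -> bucket 6
847 -> bucket 1
332 -> bucket 8 (collision)
Final buckets:
0: -
1: 847
2: -
3: -
4: -
5: -
6: 384
7: -
8: 647 -> 35 -> 332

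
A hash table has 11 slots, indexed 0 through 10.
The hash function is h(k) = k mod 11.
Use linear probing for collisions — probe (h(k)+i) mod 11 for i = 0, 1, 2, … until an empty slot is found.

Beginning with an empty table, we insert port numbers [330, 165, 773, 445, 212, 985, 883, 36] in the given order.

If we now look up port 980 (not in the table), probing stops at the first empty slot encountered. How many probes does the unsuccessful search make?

2

330: h=0 => slot 0
165: h=0, probe 0,1 => slot 1
773: h=3 => slot 3
445: h=5 => slot 5
212: h=3, probe 3,4 => slot 4
985: h=6 => slot 6
883: h=3, probe 3,4,5,6,7 => slot 7
36: h=3, probe 3,4,5,6,7,8 => slot 8
Table: [330, 165, ., 773, 212, 445, 985, 883, 36, ., .]
Lookup 980: h=1, probe 1,2 → slot 2 empty, not found.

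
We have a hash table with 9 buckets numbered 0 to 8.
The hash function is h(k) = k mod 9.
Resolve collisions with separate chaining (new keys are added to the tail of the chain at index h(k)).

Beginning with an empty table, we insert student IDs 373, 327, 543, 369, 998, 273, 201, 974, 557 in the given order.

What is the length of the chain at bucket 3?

373 → bucket 4
327 → bucket 3
543 → bucket 3 (collision)
369 → bucket 0
998 → bucket 8
273 → bucket 3 (collision)
201 → bucket 3 (collision)
974 → bucket 2
557 → bucket 8 (collision)
Final buckets:
0: 369
1: ∅
2: 974
3: 327 -> 543 -> 273 -> 201
4: 373
5: ∅
6: ∅
7: ∅
8: 998 -> 557

4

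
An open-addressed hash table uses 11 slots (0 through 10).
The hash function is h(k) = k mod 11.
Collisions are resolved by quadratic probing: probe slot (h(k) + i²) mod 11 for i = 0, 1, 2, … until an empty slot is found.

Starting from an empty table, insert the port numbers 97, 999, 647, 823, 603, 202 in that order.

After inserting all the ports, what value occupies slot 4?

Insert 97: h=9, slot 9 empty => index 9.
Insert 999: h=9, slot 9 occupied => index 10.
Insert 647: h=9, slots 9,10 occupied => index 2.
Insert 823: h=9, slots 9,10,2 occupied => index 7.
Insert 603: h=9, slots 9,10,2,7 occupied => index 3.
Insert 202: h=4, slot 4 empty => index 4.
Table: [—, —, 647, 603, 202, —, —, 823, —, 97, 999]

202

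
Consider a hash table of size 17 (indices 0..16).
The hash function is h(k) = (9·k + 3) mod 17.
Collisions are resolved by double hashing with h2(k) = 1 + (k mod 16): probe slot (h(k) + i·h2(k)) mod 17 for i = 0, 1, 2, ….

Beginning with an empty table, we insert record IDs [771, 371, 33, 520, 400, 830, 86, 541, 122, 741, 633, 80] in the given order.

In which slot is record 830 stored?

4

771 hashes to 6; slot 6 is free → place at 6.
371 hashes to 10; slot 10 is free → place at 10.
33 hashes to 11; slot 11 is free → place at 11.
520 hashes to 8; slot 8 is free → place at 8.
400 hashes to 16; slot 16 is free → place at 16.
830 hashes to 10, h2=15; 10,8,6 taken → place at 4.
86 hashes to 12; slot 12 is free → place at 12.
541 hashes to 10, h2=14; 10 taken → place at 7.
122 hashes to 13; slot 13 is free → place at 13.
741 hashes to 8, h2=6; 8 taken → place at 14.
633 hashes to 5; slot 5 is free → place at 5.
80 hashes to 9; slot 9 is free → place at 9.
Table: [—, —, —, —, 830, 633, 771, 541, 520, 80, 371, 33, 86, 122, 741, —, 400]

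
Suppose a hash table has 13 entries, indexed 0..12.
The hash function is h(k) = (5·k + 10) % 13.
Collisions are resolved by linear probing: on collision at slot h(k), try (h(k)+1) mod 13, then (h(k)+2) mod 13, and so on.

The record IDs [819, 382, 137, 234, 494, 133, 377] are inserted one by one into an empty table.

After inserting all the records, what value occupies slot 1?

819 hashes to 10; slot 10 is free => place at 10.
382 hashes to 9; slot 9 is free => place at 9.
137 hashes to 6; slot 6 is free => place at 6.
234 hashes to 10; 10 taken => place at 11.
494 hashes to 10; 10,11 taken => place at 12.
133 hashes to 12; 12 taken => place at 0.
377 hashes to 10; 10,11,12,0 taken => place at 1.
Table: [133, 377, ., ., ., ., 137, ., ., 382, 819, 234, 494]

377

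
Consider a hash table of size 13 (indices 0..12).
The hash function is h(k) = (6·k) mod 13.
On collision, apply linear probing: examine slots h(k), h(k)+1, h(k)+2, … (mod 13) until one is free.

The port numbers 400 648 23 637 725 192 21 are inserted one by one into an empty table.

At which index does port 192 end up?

11

Insert 400: h=8, slot 8 empty → index 8.
Insert 648: h=1, slot 1 empty → index 1.
Insert 23: h=8, slot 8 occupied → index 9.
Insert 637: h=0, slot 0 empty → index 0.
Insert 725: h=8, slots 8,9 occupied → index 10.
Insert 192: h=8, slots 8,9,10 occupied → index 11.
Insert 21: h=9, slots 9,10,11 occupied → index 12.
Table: [637, 648, ., ., ., ., ., ., 400, 23, 725, 192, 21]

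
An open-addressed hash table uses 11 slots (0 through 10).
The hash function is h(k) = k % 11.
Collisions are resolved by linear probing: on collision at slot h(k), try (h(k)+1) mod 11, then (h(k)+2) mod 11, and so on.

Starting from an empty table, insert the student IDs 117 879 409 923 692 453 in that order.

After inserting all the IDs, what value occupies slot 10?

Insert 117: h=7, slot 7 empty => index 7.
Insert 879: h=10, slot 10 empty => index 10.
Insert 409: h=2, slot 2 empty => index 2.
Insert 923: h=10, slot 10 occupied => index 0.
Insert 692: h=10, slots 10,0 occupied => index 1.
Insert 453: h=2, slot 2 occupied => index 3.
Table: [923, 692, 409, 453, ., ., ., 117, ., ., 879]

879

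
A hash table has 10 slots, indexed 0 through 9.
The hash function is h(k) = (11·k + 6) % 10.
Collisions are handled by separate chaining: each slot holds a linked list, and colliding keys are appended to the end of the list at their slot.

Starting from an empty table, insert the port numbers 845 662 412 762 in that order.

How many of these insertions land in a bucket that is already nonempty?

Insert 845: h=1, bucket 1 empty -> new chain.
Insert 662: h=8, bucket 8 empty -> new chain.
Insert 412: h=8, bucket 8 nonempty -> append to chain.
Insert 762: h=8, bucket 8 nonempty -> append to chain.
Final buckets:
0: ∅
1: 845
2: ∅
3: ∅
4: ∅
5: ∅
6: ∅
7: ∅
8: 662 -> 412 -> 762
9: ∅

2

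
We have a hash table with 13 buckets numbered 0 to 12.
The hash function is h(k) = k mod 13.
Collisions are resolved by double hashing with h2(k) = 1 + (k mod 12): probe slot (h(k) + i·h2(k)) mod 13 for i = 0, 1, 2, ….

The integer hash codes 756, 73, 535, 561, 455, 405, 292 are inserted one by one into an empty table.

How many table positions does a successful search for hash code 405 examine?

Insert 756: h=2, slot 2 empty → index 2.
Insert 73: h=8, slot 8 empty → index 8.
Insert 535: h=2, h2=8, slot 2 occupied → index 10.
Insert 561: h=2, h2=10, slot 2 occupied → index 12.
Insert 455: h=0, slot 0 empty → index 0.
Insert 405: h=2, h2=10, slots 2,12 occupied → index 9.
Insert 292: h=6, slot 6 empty → index 6.
Table: [455, ., 756, ., ., ., 292, ., 73, 405, 535, ., 561]
Lookup 405: h=2, h2=10, probe 2,12,9 → found at 9.

3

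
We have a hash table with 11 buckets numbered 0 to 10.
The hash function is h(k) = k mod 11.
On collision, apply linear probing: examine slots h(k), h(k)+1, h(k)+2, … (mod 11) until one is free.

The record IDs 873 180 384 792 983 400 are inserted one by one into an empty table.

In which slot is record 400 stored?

Insert 873: h=4, slot 4 empty => index 4.
Insert 180: h=4, slot 4 occupied => index 5.
Insert 384: h=10, slot 10 empty => index 10.
Insert 792: h=0, slot 0 empty => index 0.
Insert 983: h=4, slots 4,5 occupied => index 6.
Insert 400: h=4, slots 4,5,6 occupied => index 7.
Table: [792, ., ., ., 873, 180, 983, 400, ., ., 384]

7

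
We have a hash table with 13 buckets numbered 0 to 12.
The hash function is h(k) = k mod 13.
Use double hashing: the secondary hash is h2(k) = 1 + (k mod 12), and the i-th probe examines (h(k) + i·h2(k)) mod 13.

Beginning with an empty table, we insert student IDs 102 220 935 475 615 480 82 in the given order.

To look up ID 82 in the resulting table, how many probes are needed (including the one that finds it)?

2

Insert 102: h=11, slot 11 empty => index 11.
Insert 220: h=12, slot 12 empty => index 12.
Insert 935: h=12, h2=12, slots 12,11 occupied => index 10.
Insert 475: h=7, slot 7 empty => index 7.
Insert 615: h=4, slot 4 empty => index 4.
Insert 480: h=12, h2=1, slot 12 occupied => index 0.
Insert 82: h=4, h2=11, slot 4 occupied => index 2.
Table: [480, —, 82, —, 615, —, —, 475, —, —, 935, 102, 220]
Lookup 82: h=4, h2=11, probe 4,2 → found at 2.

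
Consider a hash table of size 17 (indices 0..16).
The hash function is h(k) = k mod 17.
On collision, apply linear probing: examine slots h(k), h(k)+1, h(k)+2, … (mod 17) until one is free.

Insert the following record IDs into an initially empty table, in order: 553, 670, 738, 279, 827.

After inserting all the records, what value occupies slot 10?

553 hashes to 9; slot 9 is free => place at 9.
670 hashes to 7; slot 7 is free => place at 7.
738 hashes to 7; 7 taken => place at 8.
279 hashes to 7; 7,8,9 taken => place at 10.
827 hashes to 11; slot 11 is free => place at 11.
Table: [∅, ∅, ∅, ∅, ∅, ∅, ∅, 670, 738, 553, 279, 827, ∅, ∅, ∅, ∅, ∅]

279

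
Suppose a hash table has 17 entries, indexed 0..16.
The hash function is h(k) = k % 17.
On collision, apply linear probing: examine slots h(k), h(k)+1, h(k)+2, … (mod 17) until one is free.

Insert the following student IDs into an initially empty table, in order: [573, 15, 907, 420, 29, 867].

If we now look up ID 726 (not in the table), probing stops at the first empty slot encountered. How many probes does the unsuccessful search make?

5

573 hashes to 12; slot 12 is free => place at 12.
15 hashes to 15; slot 15 is free => place at 15.
907 hashes to 6; slot 6 is free => place at 6.
420 hashes to 12; 12 taken => place at 13.
29 hashes to 12; 12,13 taken => place at 14.
867 hashes to 0; slot 0 is free => place at 0.
Table: [867, ., ., ., ., ., 907, ., ., ., ., ., 573, 420, 29, 15, .]
Lookup 726: h=12, probe 12,13,14,15,16 → slot 16 empty, not found.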